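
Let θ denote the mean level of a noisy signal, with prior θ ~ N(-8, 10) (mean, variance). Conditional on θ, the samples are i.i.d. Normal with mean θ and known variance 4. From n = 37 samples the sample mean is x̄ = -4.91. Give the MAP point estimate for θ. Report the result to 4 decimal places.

θ̂_MAP = -4.9430

n = 37, x̄ = -4.91.
For a Normal prior and Normal likelihood with known variance, the posterior is Normal; its mode equals its mean, the precision-weighted average.
Prior precision 1/σ₀² = 1/10 = 0.1; data precision n/σ² = 37/4 = 9.25.
θ̂ = (0.1·(-8) + 9.25·(-4.91)) / (0.1 + 9.25) = (-46.2175)/9.35 = -18487/3740 ≈ -4.9430.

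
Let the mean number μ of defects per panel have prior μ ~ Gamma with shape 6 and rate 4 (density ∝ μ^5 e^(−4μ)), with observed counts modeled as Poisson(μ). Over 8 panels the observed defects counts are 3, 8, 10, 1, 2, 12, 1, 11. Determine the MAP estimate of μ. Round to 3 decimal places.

Σxᵢ = 3+8+10+1+2+12+1+11 = 48, with n = 8.
Posterior ∝ μ^5e^(−4μ) · μ^48e^(−8μ) = μ^53e^(−12μ), i.e. Gamma(shape=54, rate=12).
The mode of a Gamma(a, b) with a ≥ 1 (shape–rate) is (a−1)/b = 53/12 ≈ 4.417.

μ̂_MAP = 4.417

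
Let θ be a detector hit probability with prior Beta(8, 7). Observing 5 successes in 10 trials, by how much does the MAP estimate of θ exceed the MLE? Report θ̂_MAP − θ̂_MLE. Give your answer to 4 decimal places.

Posterior is Beta(13, 12); MAP = (13−1)/(25−2) = 12/23 ≈ 0.52174.
MLE ignores the prior: θ̂_MLE = k/n = 5/10 ≈ 0.50000.
Difference = 12/23 − 5/10 = 1/46 ≈ 0.0217.

MAP − MLE = 0.0217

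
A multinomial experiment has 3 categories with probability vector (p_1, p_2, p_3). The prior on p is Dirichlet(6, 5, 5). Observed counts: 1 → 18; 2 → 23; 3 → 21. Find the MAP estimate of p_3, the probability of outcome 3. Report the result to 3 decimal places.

The posterior is Dirichlet(αᵢ + nᵢ) = Dirichlet(24, 28, 26).
For a Dirichlet(a₁,…,a_K) with all aᵢ > 1, the mode has j-th component (aⱼ − 1)/(Σaᵢ − K).
Here Σaᵢ = 78 and K = 3, so p_3 = (26 − 1)/(78 − 3) = 25/75 ≈ 0.333.

MAP estimate: 0.333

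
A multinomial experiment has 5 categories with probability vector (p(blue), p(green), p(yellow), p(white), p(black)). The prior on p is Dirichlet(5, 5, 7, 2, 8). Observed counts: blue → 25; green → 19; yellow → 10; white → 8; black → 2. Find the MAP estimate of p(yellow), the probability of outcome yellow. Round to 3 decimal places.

The posterior is Dirichlet(αᵢ + nᵢ) = Dirichlet(30, 24, 17, 10, 10).
For a Dirichlet(a₁,…,a_K) with all aᵢ > 1, the mode has j-th component (aⱼ − 1)/(Σaᵢ − K).
Here Σaᵢ = 91 and K = 5, so p(yellow) = (17 − 1)/(91 − 5) = 16/86 ≈ 0.186.

MAP estimate of p(yellow) = 0.186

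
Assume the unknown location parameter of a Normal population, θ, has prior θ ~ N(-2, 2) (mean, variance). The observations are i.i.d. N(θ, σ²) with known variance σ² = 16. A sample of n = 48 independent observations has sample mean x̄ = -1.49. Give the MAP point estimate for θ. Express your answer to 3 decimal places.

θ̂_MAP = -1.563

n = 48, x̄ = -1.49.
For a Normal prior and Normal likelihood with known variance, the posterior is Normal; its mode equals its mean, the precision-weighted average.
Prior precision 1/σ₀² = 1/2 = 0.5; data precision n/σ² = 48/16 = 3.
θ̂ = (0.5·(-2) + 3·(-1.49)) / (0.5 + 3) = (-5.47)/3.5 = -547/350 ≈ -1.563.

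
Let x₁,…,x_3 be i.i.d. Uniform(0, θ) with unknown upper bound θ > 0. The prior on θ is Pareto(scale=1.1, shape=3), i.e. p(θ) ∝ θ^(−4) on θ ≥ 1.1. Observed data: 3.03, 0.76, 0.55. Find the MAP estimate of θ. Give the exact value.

The Uniform(0, θ) likelihood is θ^(−n) for θ ≥ max(xᵢ), zero otherwise. Here max(xᵢ) = 3.03.
Posterior ∝ θ^(−4) · θ^(−3) = θ^(−7) on θ ≥ max(1.1, 3.03) = 3.03.
This density is strictly decreasing in θ, so the posterior mode lies at the lower boundary of the support.

θ̂_MAP = 3.03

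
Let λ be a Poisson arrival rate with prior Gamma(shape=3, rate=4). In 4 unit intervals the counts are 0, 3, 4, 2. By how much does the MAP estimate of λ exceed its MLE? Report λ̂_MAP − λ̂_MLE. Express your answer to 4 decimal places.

MAP − MLE = -0.8750

Σxᵢ = 9. Posterior is Gamma(12, 8); MAP = (12−1)/8 = 11/8 ≈ 1.37500.
MLE = x̄ = 9/4 ≈ 2.25000.
Difference = 11/8 − 9/4 = -7/8 ≈ -0.8750.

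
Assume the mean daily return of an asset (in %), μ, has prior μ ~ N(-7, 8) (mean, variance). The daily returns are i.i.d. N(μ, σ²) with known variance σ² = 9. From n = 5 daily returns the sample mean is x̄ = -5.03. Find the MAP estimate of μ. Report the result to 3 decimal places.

n = 5, x̄ = -5.03.
For a Normal prior and Normal likelihood with known variance, the posterior is Normal; its mode equals its mean, the precision-weighted average.
Prior precision 1/σ₀² = 1/8 = 0.125; data precision n/σ² = 5/9.
μ̂ = (0.125·(-7) + (5/9)·(-5.03)) / (0.125 + 5/9) = (-1321/360)/(49/72) = -1321/245 ≈ -5.392.

μ̂_MAP = -5.392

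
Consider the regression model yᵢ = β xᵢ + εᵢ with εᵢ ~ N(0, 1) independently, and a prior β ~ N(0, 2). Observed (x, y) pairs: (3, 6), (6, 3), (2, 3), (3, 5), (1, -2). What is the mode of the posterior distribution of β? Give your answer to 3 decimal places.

log p(β | y) = −Σ(yᵢ − βxᵢ)²/(2·1) − β²/(2·2) + const.
Setting the derivative to zero: Σxᵢ(yᵢ − βxᵢ)/1 − β/2 = 0, so β = Σxᵢyᵢ / (Σxᵢ² + σ²/τ²).
Σxᵢyᵢ = 3·6 + 6·3 + 2·3 + 3·5 + 1·(-2) = 55; Σxᵢ² = 59; σ²/τ² = 0.5.
β̂_MAP = 55 / (59 + 0.5) = 55/59.5 ≈ 0.924.

β̂_MAP = 0.924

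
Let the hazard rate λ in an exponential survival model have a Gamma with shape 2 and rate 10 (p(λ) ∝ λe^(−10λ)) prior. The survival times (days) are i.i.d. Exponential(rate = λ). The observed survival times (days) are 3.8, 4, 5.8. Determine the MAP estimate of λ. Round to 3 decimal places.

The Exponential(rate=λ) likelihood is ∝ λ^n e^(−λΣtᵢ). Here n = 3 and Σtᵢ = 3.8 + 4 + 5.8 = 13.6.
Posterior ∝ λe^(−10λ) · λ^3e^(−13.6λ) = λ^4e^(−23.6λ), i.e. Gamma(5, 23.6).
Mode = (a−1)/b = 4/23.6 ≈ 0.169.

λ̂_MAP = 0.169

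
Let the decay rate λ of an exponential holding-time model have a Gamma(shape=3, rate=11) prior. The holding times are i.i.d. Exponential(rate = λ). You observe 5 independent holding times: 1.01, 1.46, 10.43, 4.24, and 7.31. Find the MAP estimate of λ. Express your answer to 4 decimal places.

λ̂_MAP = 0.1975

The Exponential(rate=λ) likelihood is ∝ λ^n e^(−λΣtᵢ). Here n = 5 and Σtᵢ = 1.01 + 1.46 + 10.43 + 4.24 + 7.31 = 24.45.
Posterior ∝ λ^2e^(−11λ) · λ^5e^(−24.45λ) = λ^7e^(−35.45λ), i.e. Gamma(8, 35.45).
Mode = (a−1)/b = 7/35.45 ≈ 0.1975.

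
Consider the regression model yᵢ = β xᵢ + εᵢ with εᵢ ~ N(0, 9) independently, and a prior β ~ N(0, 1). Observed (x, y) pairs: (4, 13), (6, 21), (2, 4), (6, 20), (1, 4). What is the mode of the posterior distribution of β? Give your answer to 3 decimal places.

β̂_MAP = 3.039

log p(β | y) = −Σ(yᵢ − βxᵢ)²/(2·9) − β²/(2·1) + const.
Setting the derivative to zero: Σxᵢ(yᵢ − βxᵢ)/9 − β/1 = 0, so β = Σxᵢyᵢ / (Σxᵢ² + σ²/τ²).
Σxᵢyᵢ = 4·13 + 6·21 + 2·4 + 6·20 + 1·4 = 310; Σxᵢ² = 93; σ²/τ² = 9.
β̂_MAP = 310 / (93 + 9) = 310/102 ≈ 3.039.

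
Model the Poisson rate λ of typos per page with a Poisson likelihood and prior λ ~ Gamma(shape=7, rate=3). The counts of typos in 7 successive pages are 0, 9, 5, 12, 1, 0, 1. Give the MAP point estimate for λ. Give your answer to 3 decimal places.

Σxᵢ = 0+9+5+12+1+0+1 = 28, with n = 7.
Posterior ∝ λ^6e^(−3λ) · λ^28e^(−7λ) = λ^34e^(−10λ), i.e. Gamma(shape=35, rate=10).
The mode of a Gamma(a, b) with a ≥ 1 (shape–rate) is (a−1)/b = 34/10 ≈ 3.400.

λ̂_MAP = 3.400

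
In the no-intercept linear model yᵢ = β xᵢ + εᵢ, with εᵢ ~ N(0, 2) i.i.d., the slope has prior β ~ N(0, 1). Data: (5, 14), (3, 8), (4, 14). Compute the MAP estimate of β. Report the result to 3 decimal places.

β̂_MAP = 2.885

log p(β | y) = −Σ(yᵢ − βxᵢ)²/(2·2) − β²/(2·1) + const.
Setting the derivative to zero: Σxᵢ(yᵢ − βxᵢ)/2 − β/1 = 0, so β = Σxᵢyᵢ / (Σxᵢ² + σ²/τ²).
Σxᵢyᵢ = 5·14 + 3·8 + 4·14 = 150; Σxᵢ² = 50; σ²/τ² = 2.
β̂_MAP = 150 / (50 + 2) = 150/52 ≈ 2.885.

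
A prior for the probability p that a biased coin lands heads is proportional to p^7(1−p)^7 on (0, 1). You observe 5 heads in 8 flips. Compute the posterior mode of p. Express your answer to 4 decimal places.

The prior density ∝ p^7(1−p)^7 is the kernel of Beta(8, 8).
Data: 5 successes in 8 trials. The binomial likelihood contributes p^5(1−p)^3, so the posterior is Beta(8+5, 8+3) = Beta(13, 11).
For Beta(a, b) with a, b > 1 the mode is (a−1)/(a+b−2) = 12/22 ≈ 0.5455.

p̂_MAP = 0.5455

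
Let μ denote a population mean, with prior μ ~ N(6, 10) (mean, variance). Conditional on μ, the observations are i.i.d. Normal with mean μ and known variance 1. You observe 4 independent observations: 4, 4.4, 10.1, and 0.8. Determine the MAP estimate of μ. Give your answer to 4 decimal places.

μ̂_MAP = 4.8537

n = 4; x̄ = (4 + 4.4 + 10.1 + 0.8)/4 = 19.3/4 = 4.825.
For a Normal prior and Normal likelihood with known variance, the posterior is Normal; its mode equals its mean, the precision-weighted average.
Prior precision 1/σ₀² = 1/10 = 0.1; data precision n/σ² = 4/1 = 4.
μ̂ = (0.1·6 + 4·4.825) / (0.1 + 4) = 19.9/4.1 = 199/41 ≈ 4.8537.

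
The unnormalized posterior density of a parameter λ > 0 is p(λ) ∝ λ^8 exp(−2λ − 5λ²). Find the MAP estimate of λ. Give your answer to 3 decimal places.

ℓ'(λ) = 8/λ − 2 − 10λ. Setting this to zero and multiplying by λ: 10λ² + 2λ − 8 = 0.
λ = (−2 + √(2² + 4·10·8)) / (2·10) = (−2 + √324) / 20 = (−2 + 18)/20 = 4/5.
ℓ''(λ) = −8/λ² − 10 < 0, confirming a maximum.

λ̂_MAP = 0.800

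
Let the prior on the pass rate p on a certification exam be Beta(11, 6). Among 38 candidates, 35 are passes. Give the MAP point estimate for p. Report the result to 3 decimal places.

Prior: Beta(11, 6).
Data: 35 successes in 38 trials. The binomial likelihood contributes p^35(1−p)^3, so the posterior is Beta(11+35, 6+3) = Beta(46, 9).
For Beta(a, b) with a, b > 1 the mode is (a−1)/(a+b−2) = 45/53 ≈ 0.849.

p̂_MAP = 0.849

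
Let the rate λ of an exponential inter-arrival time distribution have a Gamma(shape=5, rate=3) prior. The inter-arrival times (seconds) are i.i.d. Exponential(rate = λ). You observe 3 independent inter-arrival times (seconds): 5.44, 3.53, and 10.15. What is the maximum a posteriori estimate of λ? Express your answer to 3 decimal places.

λ̂_MAP = 0.316

The Exponential(rate=λ) likelihood is ∝ λ^n e^(−λΣtᵢ). Here n = 3 and Σtᵢ = 5.44 + 3.53 + 10.15 = 19.12.
Posterior ∝ λ^4e^(−3λ) · λ^3e^(−19.12λ) = λ^7e^(−22.12λ), i.e. Gamma(8, 22.12).
Mode = (a−1)/b = 7/22.12 ≈ 0.316.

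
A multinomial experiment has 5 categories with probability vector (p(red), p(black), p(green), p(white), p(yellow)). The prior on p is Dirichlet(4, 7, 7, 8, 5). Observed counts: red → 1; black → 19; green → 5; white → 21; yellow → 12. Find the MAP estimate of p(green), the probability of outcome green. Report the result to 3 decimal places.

MAP estimate of p(green) = 0.131

The posterior is Dirichlet(αᵢ + nᵢ) = Dirichlet(5, 26, 12, 29, 17).
For a Dirichlet(a₁,…,a_K) with all aᵢ > 1, the mode has j-th component (aⱼ − 1)/(Σaᵢ − K).
Here Σaᵢ = 89 and K = 5, so p(green) = (12 − 1)/(89 − 5) = 11/84 ≈ 0.131.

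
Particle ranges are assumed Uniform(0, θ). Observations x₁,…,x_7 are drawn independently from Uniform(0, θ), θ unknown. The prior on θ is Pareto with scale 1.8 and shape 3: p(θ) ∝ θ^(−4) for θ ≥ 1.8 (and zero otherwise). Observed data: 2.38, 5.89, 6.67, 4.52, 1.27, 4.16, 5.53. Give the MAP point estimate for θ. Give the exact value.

The Uniform(0, θ) likelihood is θ^(−n) for θ ≥ max(xᵢ), zero otherwise. Here max(xᵢ) = 6.67.
Posterior ∝ θ^(−4) · θ^(−7) = θ^(−11) on θ ≥ max(1.8, 6.67) = 6.67.
This density is strictly decreasing in θ, so the posterior mode lies at the lower boundary of the support.

θ̂_MAP = 6.67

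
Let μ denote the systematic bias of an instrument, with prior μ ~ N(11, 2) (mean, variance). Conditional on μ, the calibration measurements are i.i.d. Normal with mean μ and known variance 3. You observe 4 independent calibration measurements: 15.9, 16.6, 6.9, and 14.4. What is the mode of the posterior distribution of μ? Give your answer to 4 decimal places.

μ̂_MAP = 12.7818

n = 4; x̄ = (15.9 + 16.6 + 6.9 + 14.4)/4 = 53.8/4 = 13.45.
For a Normal prior and Normal likelihood with known variance, the posterior is Normal; its mode equals its mean, the precision-weighted average.
Prior precision 1/σ₀² = 1/2 = 0.5; data precision n/σ² = 4/3.
μ̂ = (0.5·11 + (4/3)·13.45) / (0.5 + 4/3) = (703/30)/(11/6) = 703/55 ≈ 12.7818.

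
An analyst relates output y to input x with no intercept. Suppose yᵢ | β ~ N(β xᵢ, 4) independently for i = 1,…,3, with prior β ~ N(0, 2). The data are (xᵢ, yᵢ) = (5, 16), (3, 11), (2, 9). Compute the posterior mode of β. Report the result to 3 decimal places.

β̂_MAP = 3.275

log p(β | y) = −Σ(yᵢ − βxᵢ)²/(2·4) − β²/(2·2) + const.
Setting the derivative to zero: Σxᵢ(yᵢ − βxᵢ)/4 − β/2 = 0, so β = Σxᵢyᵢ / (Σxᵢ² + σ²/τ²).
Σxᵢyᵢ = 5·16 + 3·11 + 2·9 = 131; Σxᵢ² = 38; σ²/τ² = 2.
β̂_MAP = 131 / (38 + 2) = 131/40 ≈ 3.275.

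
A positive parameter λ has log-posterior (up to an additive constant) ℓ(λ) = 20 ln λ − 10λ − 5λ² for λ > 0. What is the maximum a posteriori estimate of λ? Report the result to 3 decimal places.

ℓ'(λ) = 20/λ − 10 − 10λ. Setting this to zero and multiplying by λ: 10λ² + 10λ − 20 = 0.
λ = (−10 + √(10² + 4·10·20)) / (2·10) = (−10 + √900) / 20 = (−10 + 30)/20 = 1.
ℓ''(λ) = −20/λ² − 10 < 0, confirming a maximum.

λ̂_MAP = 1.000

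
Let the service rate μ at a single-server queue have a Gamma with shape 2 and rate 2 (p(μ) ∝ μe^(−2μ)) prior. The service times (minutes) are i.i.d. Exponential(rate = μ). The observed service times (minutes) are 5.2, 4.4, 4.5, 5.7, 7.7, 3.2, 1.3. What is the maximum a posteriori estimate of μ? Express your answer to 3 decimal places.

μ̂_MAP = 0.235

The Exponential(rate=μ) likelihood is ∝ μ^n e^(−μΣtᵢ). Here n = 7 and Σtᵢ = 5.2 + 4.4 + 4.5 + 5.7 + 7.7 + 3.2 + 1.3 = 32.
Posterior ∝ μe^(−2μ) · μ^7e^(−32μ) = μ^8e^(−34μ), i.e. Gamma(9, 34).
Mode = (a−1)/b = 8/34 ≈ 0.235.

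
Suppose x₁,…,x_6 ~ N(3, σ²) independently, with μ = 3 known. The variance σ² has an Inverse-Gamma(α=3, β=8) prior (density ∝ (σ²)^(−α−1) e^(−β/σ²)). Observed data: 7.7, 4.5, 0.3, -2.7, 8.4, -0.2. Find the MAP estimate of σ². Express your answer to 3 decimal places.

σ̂²_MAP = 8.537

Sum of squared deviations about the known mean: SS = (7.7−3)² + (4.5−3)² + (0.3−3)² + (-2.7−3)² + (8.4−3)² + (-0.2−3)² = 103.52.
The Normal likelihood contributes (σ²)^(−n/2) exp(−SS/(2σ²)), so the posterior is Inverse-Gamma(α + n/2, β + SS/2) = Inverse-Gamma(6, 59.76).
The mode of Inverse-Gamma(a, b) is b/(a+1) = 59.76/7 ≈ 8.537.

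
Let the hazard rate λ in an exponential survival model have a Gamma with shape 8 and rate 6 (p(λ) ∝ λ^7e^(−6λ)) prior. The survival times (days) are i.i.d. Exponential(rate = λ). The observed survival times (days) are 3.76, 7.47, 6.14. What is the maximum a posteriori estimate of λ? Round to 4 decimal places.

The Exponential(rate=λ) likelihood is ∝ λ^n e^(−λΣtᵢ). Here n = 3 and Σtᵢ = 3.76 + 7.47 + 6.14 = 17.37.
Posterior ∝ λ^7e^(−6λ) · λ^3e^(−17.37λ) = λ^10e^(−23.37λ), i.e. Gamma(11, 23.37).
Mode = (a−1)/b = 10/23.37 ≈ 0.4279.

λ̂_MAP = 0.4279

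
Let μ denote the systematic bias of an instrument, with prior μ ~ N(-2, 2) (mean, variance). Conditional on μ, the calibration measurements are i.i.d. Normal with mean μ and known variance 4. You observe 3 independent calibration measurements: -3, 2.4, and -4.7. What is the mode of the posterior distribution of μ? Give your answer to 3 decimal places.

n = 3; x̄ = ((-3) + 2.4 + (-4.7))/3 = -5.3/3 = -53/30 ≈ -1.7667.
For a Normal prior and Normal likelihood with known variance, the posterior is Normal; its mode equals its mean, the precision-weighted average.
Prior precision 1/σ₀² = 1/2 = 0.5; data precision n/σ² = 3/4 = 0.75.
μ̂ = (0.5·(-2) + 0.75·(-53/30)) / (0.5 + 0.75) = (-2.325)/1.25 = -1.860.

μ̂_MAP = -1.860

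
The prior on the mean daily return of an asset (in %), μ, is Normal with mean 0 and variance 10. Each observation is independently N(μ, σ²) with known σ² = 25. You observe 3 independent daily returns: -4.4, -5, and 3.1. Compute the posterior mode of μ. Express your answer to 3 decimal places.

n = 3; x̄ = ((-4.4) + (-5) + 3.1)/3 = -6.3/3 = -2.1.
For a Normal prior and Normal likelihood with known variance, the posterior is Normal; its mode equals its mean, the precision-weighted average.
Prior precision 1/σ₀² = 1/10 = 0.1; data precision n/σ² = 3/25 = 0.12.
μ̂ = (0.1·0 + 0.12·(-2.1)) / (0.1 + 0.12) = (-0.252)/0.22 = -63/55 ≈ -1.145.

μ̂_MAP = -1.145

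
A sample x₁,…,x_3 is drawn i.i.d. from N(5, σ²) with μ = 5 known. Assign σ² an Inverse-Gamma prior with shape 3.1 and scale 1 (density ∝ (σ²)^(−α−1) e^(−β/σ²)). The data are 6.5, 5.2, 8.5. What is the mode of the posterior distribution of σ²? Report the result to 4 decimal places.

Sum of squared deviations about the known mean: SS = (6.5−5)² + (5.2−5)² + (8.5−5)² = 14.54.
The Normal likelihood contributes (σ²)^(−n/2) exp(−SS/(2σ²)), so the posterior is Inverse-Gamma(α + n/2, β + SS/2) = Inverse-Gamma(4.6, 8.27).
The mode of Inverse-Gamma(a, b) is b/(a+1) = 8.27/5.6 ≈ 1.4768.

σ̂²_MAP = 1.4768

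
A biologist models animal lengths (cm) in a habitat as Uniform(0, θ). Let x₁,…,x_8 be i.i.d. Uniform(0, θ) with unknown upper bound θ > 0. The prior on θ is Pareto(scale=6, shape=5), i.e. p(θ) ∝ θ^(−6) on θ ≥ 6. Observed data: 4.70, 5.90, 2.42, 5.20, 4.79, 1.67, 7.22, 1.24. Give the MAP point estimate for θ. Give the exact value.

θ̂_MAP = 7.22

The Uniform(0, θ) likelihood is θ^(−n) for θ ≥ max(xᵢ), zero otherwise. Here max(xᵢ) = 7.22.
Posterior ∝ θ^(−6) · θ^(−8) = θ^(−14) on θ ≥ max(6, 7.22) = 7.22.
This density is strictly decreasing in θ, so the posterior mode lies at the lower boundary of the support.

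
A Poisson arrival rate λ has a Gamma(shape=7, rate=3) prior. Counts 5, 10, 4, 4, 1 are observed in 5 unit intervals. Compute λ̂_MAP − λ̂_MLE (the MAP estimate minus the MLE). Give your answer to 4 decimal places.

Σxᵢ = 24. Posterior is Gamma(31, 8); MAP = (31−1)/8 = 30/8 ≈ 3.75000.
MLE = x̄ = 24/5 ≈ 4.80000.
Difference = 30/8 − 24/5 = -21/20 ≈ -1.0500.

MAP − MLE = -1.0500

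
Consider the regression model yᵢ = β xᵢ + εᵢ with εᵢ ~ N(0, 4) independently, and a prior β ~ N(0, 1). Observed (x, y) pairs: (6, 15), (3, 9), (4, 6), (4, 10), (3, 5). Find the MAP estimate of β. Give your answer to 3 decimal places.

log p(β | y) = −Σ(yᵢ − βxᵢ)²/(2·4) − β²/(2·1) + const.
Setting the derivative to zero: Σxᵢ(yᵢ − βxᵢ)/4 − β/1 = 0, so β = Σxᵢyᵢ / (Σxᵢ² + σ²/τ²).
Σxᵢyᵢ = 6·15 + 3·9 + 4·6 + 4·10 + 3·5 = 196; Σxᵢ² = 86; σ²/τ² = 4.
β̂_MAP = 196 / (86 + 4) = 196/90 ≈ 2.178.

β̂_MAP = 2.178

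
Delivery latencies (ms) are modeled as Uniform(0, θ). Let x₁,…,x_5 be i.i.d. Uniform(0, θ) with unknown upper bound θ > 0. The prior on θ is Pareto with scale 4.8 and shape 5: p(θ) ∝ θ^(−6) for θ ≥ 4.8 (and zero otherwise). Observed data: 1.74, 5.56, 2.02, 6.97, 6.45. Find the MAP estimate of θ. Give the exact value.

The Uniform(0, θ) likelihood is θ^(−n) for θ ≥ max(xᵢ), zero otherwise. Here max(xᵢ) = 6.97.
Posterior ∝ θ^(−6) · θ^(−5) = θ^(−11) on θ ≥ max(4.8, 6.97) = 6.97.
This density is strictly decreasing in θ, so the posterior mode lies at the lower boundary of the support.

θ̂_MAP = 6.97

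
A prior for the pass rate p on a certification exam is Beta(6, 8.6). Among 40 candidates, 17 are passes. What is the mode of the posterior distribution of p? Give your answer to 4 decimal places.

Prior: Beta(6, 8.6).
Data: 17 successes in 40 trials. The binomial likelihood contributes p^17(1−p)^23, so the posterior is Beta(6+17, 8.6+23) = Beta(23, 31.6).
For Beta(a, b) with a, b > 1 the mode is (a−1)/(a+b−2) = 22/52.6 ≈ 0.4183.

p̂_MAP = 0.4183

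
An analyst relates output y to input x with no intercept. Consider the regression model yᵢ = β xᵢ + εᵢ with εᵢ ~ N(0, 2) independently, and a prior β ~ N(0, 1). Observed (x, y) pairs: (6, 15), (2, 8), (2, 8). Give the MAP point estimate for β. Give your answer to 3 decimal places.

β̂_MAP = 2.652

log p(β | y) = −Σ(yᵢ − βxᵢ)²/(2·2) − β²/(2·1) + const.
Setting the derivative to zero: Σxᵢ(yᵢ − βxᵢ)/2 − β/1 = 0, so β = Σxᵢyᵢ / (Σxᵢ² + σ²/τ²).
Σxᵢyᵢ = 6·15 + 2·8 + 2·8 = 122; Σxᵢ² = 44; σ²/τ² = 2.
β̂_MAP = 122 / (44 + 2) = 122/46 ≈ 2.652.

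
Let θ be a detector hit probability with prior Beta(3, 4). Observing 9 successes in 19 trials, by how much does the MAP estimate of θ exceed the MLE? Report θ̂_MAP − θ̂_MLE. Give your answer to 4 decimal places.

Posterior is Beta(12, 14); MAP = (12−1)/(26−2) = 11/24 ≈ 0.45833.
MLE ignores the prior: θ̂_MLE = k/n = 9/19 ≈ 0.47368.
Difference = 11/24 − 9/19 = -7/456 ≈ -0.0154.

MAP − MLE = -0.0154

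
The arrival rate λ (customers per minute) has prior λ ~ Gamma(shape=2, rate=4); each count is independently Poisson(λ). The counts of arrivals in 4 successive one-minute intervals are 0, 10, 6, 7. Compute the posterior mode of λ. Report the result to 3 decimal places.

Σxᵢ = 0+10+6+7 = 23, with n = 4.
Posterior ∝ λe^(−4λ) · λ^23e^(−4λ) = λ^24e^(−8λ), i.e. Gamma(shape=25, rate=8).
The mode of a Gamma(a, b) with a ≥ 1 (shape–rate) is (a−1)/b = 24/8 ≈ 3.000.

λ̂_MAP = 3.000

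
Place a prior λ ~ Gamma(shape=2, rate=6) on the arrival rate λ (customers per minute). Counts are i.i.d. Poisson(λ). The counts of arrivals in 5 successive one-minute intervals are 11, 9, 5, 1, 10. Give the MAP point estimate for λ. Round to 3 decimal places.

Σxᵢ = 11+9+5+1+10 = 36, with n = 5.
Posterior ∝ λe^(−6λ) · λ^36e^(−5λ) = λ^37e^(−11λ), i.e. Gamma(shape=38, rate=11).
The mode of a Gamma(a, b) with a ≥ 1 (shape–rate) is (a−1)/b = 37/11 ≈ 3.364.

λ̂_MAP = 3.364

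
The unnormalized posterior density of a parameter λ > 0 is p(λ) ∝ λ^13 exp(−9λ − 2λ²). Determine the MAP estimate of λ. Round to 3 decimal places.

λ̂_MAP = 1.000

ℓ'(λ) = 13/λ − 9 − 4λ. Setting this to zero and multiplying by λ: 4λ² + 9λ − 13 = 0.
λ = (−9 + √(9² + 4·4·13)) / (2·4) = (−9 + √289) / 8 = (−9 + 17)/8 = 1.
ℓ''(λ) = −13/λ² − 4 < 0, confirming a maximum.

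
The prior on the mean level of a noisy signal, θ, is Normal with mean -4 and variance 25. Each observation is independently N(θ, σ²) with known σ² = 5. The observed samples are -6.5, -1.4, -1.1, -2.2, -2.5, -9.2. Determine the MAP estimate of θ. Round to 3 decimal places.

θ̂_MAP = -3.823

n = 6; x̄ = ((-6.5) + (-1.4) + (-1.1) + (-2.2) + (-2.5) + (-9.2))/6 = -22.9/6 = -229/60 ≈ -3.8167.
For a Normal prior and Normal likelihood with known variance, the posterior is Normal; its mode equals its mean, the precision-weighted average.
Prior precision 1/σ₀² = 1/25 = 0.04; data precision n/σ² = 6/5 = 1.2.
θ̂ = (0.04·(-4) + 1.2·(-229/60)) / (0.04 + 1.2) = (-4.74)/1.24 = -237/62 ≈ -3.823.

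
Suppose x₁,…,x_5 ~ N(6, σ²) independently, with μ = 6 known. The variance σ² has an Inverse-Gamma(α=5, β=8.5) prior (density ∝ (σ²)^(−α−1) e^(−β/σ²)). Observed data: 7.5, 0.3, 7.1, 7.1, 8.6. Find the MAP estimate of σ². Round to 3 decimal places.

Sum of squared deviations about the known mean: SS = (7.5−6)² + (0.3−6)² + (7.1−6)² + (7.1−6)² + (8.6−6)² = 43.92.
The Normal likelihood contributes (σ²)^(−n/2) exp(−SS/(2σ²)), so the posterior is Inverse-Gamma(α + n/2, β + SS/2) = Inverse-Gamma(7.5, 30.46).
The mode of Inverse-Gamma(a, b) is b/(a+1) = 30.46/8.5 ≈ 3.584.

σ̂²_MAP = 3.584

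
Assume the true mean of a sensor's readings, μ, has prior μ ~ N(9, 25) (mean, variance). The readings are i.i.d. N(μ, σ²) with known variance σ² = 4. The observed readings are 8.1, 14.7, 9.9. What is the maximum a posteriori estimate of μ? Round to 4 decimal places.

μ̂_MAP = 10.8038

n = 3; x̄ = (8.1 + 14.7 + 9.9)/3 = 32.7/3 = 10.9.
For a Normal prior and Normal likelihood with known variance, the posterior is Normal; its mode equals its mean, the precision-weighted average.
Prior precision 1/σ₀² = 1/25 = 0.04; data precision n/σ² = 3/4 = 0.75.
μ̂ = (0.04·9 + 0.75·10.9) / (0.04 + 0.75) = 8.535/0.79 = 1707/158 ≈ 10.8038.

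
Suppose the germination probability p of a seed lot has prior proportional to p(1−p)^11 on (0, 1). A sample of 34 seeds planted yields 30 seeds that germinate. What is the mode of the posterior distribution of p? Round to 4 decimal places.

p̂_MAP = 0.6739

The prior density ∝ p(1−p)^11 is the kernel of Beta(2, 12).
Data: 30 successes in 34 trials. The binomial likelihood contributes p^30(1−p)^4, so the posterior is Beta(2+30, 12+4) = Beta(32, 16).
For Beta(a, b) with a, b > 1 the mode is (a−1)/(a+b−2) = 31/46 ≈ 0.6739.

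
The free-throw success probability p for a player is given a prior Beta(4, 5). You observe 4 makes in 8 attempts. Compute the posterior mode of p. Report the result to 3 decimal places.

Prior: Beta(4, 5).
Data: 4 successes in 8 trials. The binomial likelihood contributes p^4(1−p)^4, so the posterior is Beta(4+4, 5+4) = Beta(8, 9).
For Beta(a, b) with a, b > 1 the mode is (a−1)/(a+b−2) = 7/15 ≈ 0.467.

p̂_MAP = 0.467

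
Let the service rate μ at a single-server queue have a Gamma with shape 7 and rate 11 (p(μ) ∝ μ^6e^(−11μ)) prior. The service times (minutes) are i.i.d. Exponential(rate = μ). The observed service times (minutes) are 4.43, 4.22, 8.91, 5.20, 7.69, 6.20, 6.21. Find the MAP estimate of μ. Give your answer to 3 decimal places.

The Exponential(rate=μ) likelihood is ∝ μ^n e^(−μΣtᵢ). Here n = 7 and Σtᵢ = 4.43 + 4.22 + 8.91 + 5.20 + 7.69 + 6.20 + 6.21 = 42.86.
Posterior ∝ μ^6e^(−11μ) · μ^7e^(−42.86μ) = μ^13e^(−53.86μ), i.e. Gamma(14, 53.86).
Mode = (a−1)/b = 13/53.86 ≈ 0.241.

μ̂_MAP = 0.241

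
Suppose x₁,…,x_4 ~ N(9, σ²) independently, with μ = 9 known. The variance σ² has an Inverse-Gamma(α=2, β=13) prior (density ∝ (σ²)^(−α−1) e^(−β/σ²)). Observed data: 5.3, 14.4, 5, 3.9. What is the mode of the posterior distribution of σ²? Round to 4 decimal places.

σ̂²_MAP = 11.0860

Sum of squared deviations about the known mean: SS = (5.3−9)² + (14.4−9)² + (5−9)² + (3.9−9)² = 84.86.
The Normal likelihood contributes (σ²)^(−n/2) exp(−SS/(2σ²)), so the posterior is Inverse-Gamma(α + n/2, β + SS/2) = Inverse-Gamma(4, 55.43).
The mode of Inverse-Gamma(a, b) is b/(a+1) = 55.43/5 ≈ 11.0860.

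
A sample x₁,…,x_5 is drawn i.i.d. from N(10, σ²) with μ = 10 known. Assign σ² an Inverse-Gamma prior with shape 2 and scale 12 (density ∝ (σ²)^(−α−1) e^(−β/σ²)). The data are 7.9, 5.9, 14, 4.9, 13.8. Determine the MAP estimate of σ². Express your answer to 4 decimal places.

σ̂²_MAP = 9.2427

Sum of squared deviations about the known mean: SS = (7.9−10)² + (5.9−10)² + (14−10)² + (4.9−10)² + (13.8−10)² = 77.67.
The Normal likelihood contributes (σ²)^(−n/2) exp(−SS/(2σ²)), so the posterior is Inverse-Gamma(α + n/2, β + SS/2) = Inverse-Gamma(4.5, 50.835).
The mode of Inverse-Gamma(a, b) is b/(a+1) = 50.835/5.5 ≈ 9.2427.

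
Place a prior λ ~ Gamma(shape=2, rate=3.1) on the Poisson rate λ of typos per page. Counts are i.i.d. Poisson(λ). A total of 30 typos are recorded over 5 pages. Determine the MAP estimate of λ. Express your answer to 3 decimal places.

λ̂_MAP = 3.827

Σxᵢ = 30, n = 5.
Posterior ∝ λe^(−3.1λ) · λ^30e^(−5λ) = λ^31e^(−8.1λ), i.e. Gamma(shape=32, rate=8.1).
The mode of a Gamma(a, b) with a ≥ 1 (shape–rate) is (a−1)/b = 31/8.1 ≈ 3.827.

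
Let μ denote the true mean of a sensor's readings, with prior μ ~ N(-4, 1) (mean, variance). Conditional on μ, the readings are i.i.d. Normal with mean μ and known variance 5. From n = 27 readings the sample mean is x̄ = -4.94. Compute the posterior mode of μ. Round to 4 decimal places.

μ̂_MAP = -4.7931

n = 27, x̄ = -4.94.
For a Normal prior and Normal likelihood with known variance, the posterior is Normal; its mode equals its mean, the precision-weighted average.
Prior precision 1/σ₀² = 1/1 = 1; data precision n/σ² = 27/5 = 5.4.
μ̂ = (1·(-4) + 5.4·(-4.94)) / (1 + 5.4) = (-30.676)/6.4 = -4.793125 ≈ -4.7931.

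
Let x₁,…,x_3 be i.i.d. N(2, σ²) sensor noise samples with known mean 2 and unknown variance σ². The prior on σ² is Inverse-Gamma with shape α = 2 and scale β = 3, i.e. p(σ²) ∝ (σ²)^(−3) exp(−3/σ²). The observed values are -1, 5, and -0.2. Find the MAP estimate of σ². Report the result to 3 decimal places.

Sum of squared deviations about the known mean: SS = (-1−2)² + (5−2)² + (-0.2−2)² = 22.84.
The Normal likelihood contributes (σ²)^(−n/2) exp(−SS/(2σ²)), so the posterior is Inverse-Gamma(α + n/2, β + SS/2) = Inverse-Gamma(3.5, 14.42).
The mode of Inverse-Gamma(a, b) is b/(a+1) = 14.42/4.5 ≈ 3.204.

σ̂²_MAP = 3.204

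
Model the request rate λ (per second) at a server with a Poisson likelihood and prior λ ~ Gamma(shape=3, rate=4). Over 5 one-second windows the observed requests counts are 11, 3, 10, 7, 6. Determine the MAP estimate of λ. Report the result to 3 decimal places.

λ̂_MAP = 4.333

Σxᵢ = 11+3+10+7+6 = 37, with n = 5.
Posterior ∝ λ^2e^(−4λ) · λ^37e^(−5λ) = λ^39e^(−9λ), i.e. Gamma(shape=40, rate=9).
The mode of a Gamma(a, b) with a ≥ 1 (shape–rate) is (a−1)/b = 39/9 ≈ 4.333.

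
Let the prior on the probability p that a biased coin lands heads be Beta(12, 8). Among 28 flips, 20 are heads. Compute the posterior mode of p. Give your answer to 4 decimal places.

p̂_MAP = 0.6739

Prior: Beta(12, 8).
Data: 20 successes in 28 trials. The binomial likelihood contributes p^20(1−p)^8, so the posterior is Beta(12+20, 8+8) = Beta(32, 16).
For Beta(a, b) with a, b > 1 the mode is (a−1)/(a+b−2) = 31/46 ≈ 0.6739.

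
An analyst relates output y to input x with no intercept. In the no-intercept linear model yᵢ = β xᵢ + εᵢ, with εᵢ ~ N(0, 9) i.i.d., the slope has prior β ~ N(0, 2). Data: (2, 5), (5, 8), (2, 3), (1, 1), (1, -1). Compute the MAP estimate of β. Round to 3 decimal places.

β̂_MAP = 1.418

log p(β | y) = −Σ(yᵢ − βxᵢ)²/(2·9) − β²/(2·2) + const.
Setting the derivative to zero: Σxᵢ(yᵢ − βxᵢ)/9 − β/2 = 0, so β = Σxᵢyᵢ / (Σxᵢ² + σ²/τ²).
Σxᵢyᵢ = 2·5 + 5·8 + 2·3 + 1·1 + 1·(-1) = 56; Σxᵢ² = 35; σ²/τ² = 4.5.
β̂_MAP = 56 / (35 + 4.5) = 56/39.5 ≈ 1.418.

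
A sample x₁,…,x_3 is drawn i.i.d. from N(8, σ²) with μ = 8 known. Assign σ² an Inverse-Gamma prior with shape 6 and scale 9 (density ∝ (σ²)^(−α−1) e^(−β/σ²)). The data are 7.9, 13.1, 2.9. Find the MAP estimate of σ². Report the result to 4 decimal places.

Sum of squared deviations about the known mean: SS = (7.9−8)² + (13.1−8)² + (2.9−8)² = 52.03.
The Normal likelihood contributes (σ²)^(−n/2) exp(−SS/(2σ²)), so the posterior is Inverse-Gamma(α + n/2, β + SS/2) = Inverse-Gamma(7.5, 35.015).
The mode of Inverse-Gamma(a, b) is b/(a+1) = 35.015/8.5 ≈ 4.1194.

σ̂²_MAP = 4.1194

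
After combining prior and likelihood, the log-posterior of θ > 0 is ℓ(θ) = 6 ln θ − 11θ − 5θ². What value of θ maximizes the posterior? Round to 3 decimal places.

ℓ'(θ) = 6/θ − 11 − 10θ. Setting this to zero and multiplying by θ: 10θ² + 11θ − 6 = 0.
θ = (−11 + √(11² + 4·10·6)) / (2·10) = (−11 + √361) / 20 = (−11 + 19)/20 = 2/5.
ℓ''(θ) = −6/θ² − 10 < 0, confirming a maximum.

θ̂_MAP = 0.400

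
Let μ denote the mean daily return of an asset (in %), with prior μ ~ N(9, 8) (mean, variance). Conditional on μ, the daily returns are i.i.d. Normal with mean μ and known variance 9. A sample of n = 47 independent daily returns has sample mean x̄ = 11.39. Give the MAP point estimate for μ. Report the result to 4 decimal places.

μ̂_MAP = 11.3341

n = 47, x̄ = 11.39.
For a Normal prior and Normal likelihood with known variance, the posterior is Normal; its mode equals its mean, the precision-weighted average.
Prior precision 1/σ₀² = 1/8 = 0.125; data precision n/σ² = 47/9.
μ̂ = (0.125·9 + (47/9)·11.39) / (0.125 + 47/9) = (109091/1800)/(385/72) = 109091/9625 ≈ 11.3341.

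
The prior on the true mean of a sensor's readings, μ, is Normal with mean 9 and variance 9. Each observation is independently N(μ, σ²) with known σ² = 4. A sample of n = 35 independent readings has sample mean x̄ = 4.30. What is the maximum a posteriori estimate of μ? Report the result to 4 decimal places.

μ̂_MAP = 4.3589

n = 35, x̄ = 4.30.
For a Normal prior and Normal likelihood with known variance, the posterior is Normal; its mode equals its mean, the precision-weighted average.
Prior precision 1/σ₀² = 1/9; data precision n/σ² = 35/4 = 8.75.
μ̂ = ((1/9)·9 + 8.75·4.3) / (1/9 + 8.75) = 38.625/(319/36) = 2781/638 ≈ 4.3589.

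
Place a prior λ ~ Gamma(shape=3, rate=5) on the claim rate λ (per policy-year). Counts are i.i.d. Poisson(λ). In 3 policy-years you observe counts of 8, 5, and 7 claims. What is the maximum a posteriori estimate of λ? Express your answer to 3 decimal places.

λ̂_MAP = 2.750

Σxᵢ = 8+5+7 = 20, with n = 3.
Posterior ∝ λ^2e^(−5λ) · λ^20e^(−3λ) = λ^22e^(−8λ), i.e. Gamma(shape=23, rate=8).
The mode of a Gamma(a, b) with a ≥ 1 (shape–rate) is (a−1)/b = 22/8 ≈ 2.750.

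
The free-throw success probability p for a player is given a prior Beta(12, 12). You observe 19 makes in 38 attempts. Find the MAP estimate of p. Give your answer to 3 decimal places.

p̂_MAP = 0.500

Prior: Beta(12, 12).
Data: 19 successes in 38 trials. The binomial likelihood contributes p^19(1−p)^19, so the posterior is Beta(12+19, 12+19) = Beta(31, 31).
For Beta(a, b) with a, b > 1 the mode is (a−1)/(a+b−2) = 30/60 ≈ 0.500.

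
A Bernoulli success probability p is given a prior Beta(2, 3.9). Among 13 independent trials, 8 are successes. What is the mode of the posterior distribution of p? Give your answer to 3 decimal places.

Prior: Beta(2, 3.9).
Data: 8 successes in 13 trials. The binomial likelihood contributes p^8(1−p)^5, so the posterior is Beta(2+8, 3.9+5) = Beta(10, 8.9).
For Beta(a, b) with a, b > 1 the mode is (a−1)/(a+b−2) = 9/16.9 ≈ 0.533.

p̂_MAP = 0.533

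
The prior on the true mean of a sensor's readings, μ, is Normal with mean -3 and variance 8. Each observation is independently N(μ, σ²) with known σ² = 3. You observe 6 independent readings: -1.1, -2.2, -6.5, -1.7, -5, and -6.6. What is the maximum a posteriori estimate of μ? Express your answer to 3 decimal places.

n = 6; x̄ = ((-1.1) + (-2.2) + (-6.5) + (-1.7) + (-5) + (-6.6))/6 = -23.1/6 = -3.85.
For a Normal prior and Normal likelihood with known variance, the posterior is Normal; its mode equals its mean, the precision-weighted average.
Prior precision 1/σ₀² = 1/8 = 0.125; data precision n/σ² = 6/3 = 2.
μ̂ = (0.125·(-3) + 2·(-3.85)) / (0.125 + 2) = (-8.075)/2.125 = -3.800.

μ̂_MAP = -3.800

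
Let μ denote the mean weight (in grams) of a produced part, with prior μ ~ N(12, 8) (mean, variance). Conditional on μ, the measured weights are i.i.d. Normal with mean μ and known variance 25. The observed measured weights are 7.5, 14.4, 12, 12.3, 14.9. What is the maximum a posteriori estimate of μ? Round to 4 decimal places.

μ̂_MAP = 12.1354

n = 5; x̄ = (7.5 + 14.4 + 12 + 12.3 + 14.9)/5 = 61.1/5 = 12.22.
For a Normal prior and Normal likelihood with known variance, the posterior is Normal; its mode equals its mean, the precision-weighted average.
Prior precision 1/σ₀² = 1/8 = 0.125; data precision n/σ² = 5/25 = 0.2.
μ̂ = (0.125·12 + 0.2·12.22) / (0.125 + 0.2) = 3.944/0.325 = 3944/325 ≈ 12.1354.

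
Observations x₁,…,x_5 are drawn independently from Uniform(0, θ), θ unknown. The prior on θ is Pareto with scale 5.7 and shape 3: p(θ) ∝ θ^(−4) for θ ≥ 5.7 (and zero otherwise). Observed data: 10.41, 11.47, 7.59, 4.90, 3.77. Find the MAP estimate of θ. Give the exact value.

The Uniform(0, θ) likelihood is θ^(−n) for θ ≥ max(xᵢ), zero otherwise. Here max(xᵢ) = 11.47.
Posterior ∝ θ^(−4) · θ^(−5) = θ^(−9) on θ ≥ max(5.7, 11.47) = 11.47.
This density is strictly decreasing in θ, so the posterior mode lies at the lower boundary of the support.

θ̂_MAP = 11.47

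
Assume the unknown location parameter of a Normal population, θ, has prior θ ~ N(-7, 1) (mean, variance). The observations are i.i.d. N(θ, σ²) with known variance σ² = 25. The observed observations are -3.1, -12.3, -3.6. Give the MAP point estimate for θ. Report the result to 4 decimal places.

θ̂_MAP = -6.9286

n = 3; x̄ = ((-3.1) + (-12.3) + (-3.6))/3 = -19/3 = -19/3 ≈ -6.3333.
For a Normal prior and Normal likelihood with known variance, the posterior is Normal; its mode equals its mean, the precision-weighted average.
Prior precision 1/σ₀² = 1/1 = 1; data precision n/σ² = 3/25 = 0.12.
θ̂ = (1·(-7) + 0.12·(-19/3)) / (1 + 0.12) = (-7.76)/1.12 = -97/14 ≈ -6.9286.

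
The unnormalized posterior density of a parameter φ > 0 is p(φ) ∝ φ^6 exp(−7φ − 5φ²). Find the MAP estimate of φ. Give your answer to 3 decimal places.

ℓ'(φ) = 6/φ − 7 − 10φ. Setting this to zero and multiplying by φ: 10φ² + 7φ − 6 = 0.
φ = (−7 + √(7² + 4·10·6)) / (2·10) = (−7 + √289) / 20 = (−7 + 17)/20 = 1/2.
ℓ''(φ) = −6/φ² − 10 < 0, confirming a maximum.

φ̂_MAP = 0.500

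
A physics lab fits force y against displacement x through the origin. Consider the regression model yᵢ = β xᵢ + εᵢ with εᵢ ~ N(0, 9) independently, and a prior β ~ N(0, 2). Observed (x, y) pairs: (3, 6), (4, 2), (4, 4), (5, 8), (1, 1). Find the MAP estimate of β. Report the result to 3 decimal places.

β̂_MAP = 1.161

log p(β | y) = −Σ(yᵢ − βxᵢ)²/(2·9) − β²/(2·2) + const.
Setting the derivative to zero: Σxᵢ(yᵢ − βxᵢ)/9 − β/2 = 0, so β = Σxᵢyᵢ / (Σxᵢ² + σ²/τ²).
Σxᵢyᵢ = 3·6 + 4·2 + 4·4 + 5·8 + 1·1 = 83; Σxᵢ² = 67; σ²/τ² = 4.5.
β̂_MAP = 83 / (67 + 4.5) = 83/71.5 ≈ 1.161.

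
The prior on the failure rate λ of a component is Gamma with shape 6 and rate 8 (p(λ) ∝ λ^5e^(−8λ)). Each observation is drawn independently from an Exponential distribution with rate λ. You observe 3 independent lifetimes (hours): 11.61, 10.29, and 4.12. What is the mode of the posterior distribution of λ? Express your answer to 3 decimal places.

The Exponential(rate=λ) likelihood is ∝ λ^n e^(−λΣtᵢ). Here n = 3 and Σtᵢ = 11.61 + 10.29 + 4.12 = 26.02.
Posterior ∝ λ^5e^(−8λ) · λ^3e^(−26.02λ) = λ^8e^(−34.02λ), i.e. Gamma(9, 34.02).
Mode = (a−1)/b = 8/34.02 ≈ 0.235.

λ̂_MAP = 0.235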